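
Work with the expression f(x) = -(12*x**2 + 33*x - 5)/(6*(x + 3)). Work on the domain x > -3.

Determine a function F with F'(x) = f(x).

An antiderivative is F(x) = -x**2 + x/2 - 2*log(x + 3)/3.

Check any antiderivative F(x) by computing F'(x) and comparing it with f(x).
Check: d/dx[-x**2 + x/2 - 2*log(x + 3)/3] = (-12*x**2 - 33*x + 5)/(6*x + 18), which equals f(x).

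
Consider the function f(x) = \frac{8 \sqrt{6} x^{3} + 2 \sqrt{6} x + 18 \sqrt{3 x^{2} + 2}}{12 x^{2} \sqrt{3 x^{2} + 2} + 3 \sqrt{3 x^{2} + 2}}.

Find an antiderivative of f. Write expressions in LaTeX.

Whatever form F(x) takes, F'(x) = f(x) is non-negotiable.
Check: d/dx[\frac{2 \sqrt{6} \sqrt{3 x^{2} + 2} + 27 \operatorname{atan}{\left(2 x \right)}}{9}] = \frac{8 \sqrt{6} x^{3} + 2 \sqrt{6} x + 18 \sqrt{3 x^{2} + 2}}{12 x^{2} \sqrt{3 x^{2} + 2} + 3 \sqrt{3 x^{2} + 2}} = f(x).

An antiderivative is F(x) = \frac{2 \sqrt{6} \sqrt{3 x^{2} + 2} + 27 \operatorname{atan}{\left(2 x \right)}}{9}.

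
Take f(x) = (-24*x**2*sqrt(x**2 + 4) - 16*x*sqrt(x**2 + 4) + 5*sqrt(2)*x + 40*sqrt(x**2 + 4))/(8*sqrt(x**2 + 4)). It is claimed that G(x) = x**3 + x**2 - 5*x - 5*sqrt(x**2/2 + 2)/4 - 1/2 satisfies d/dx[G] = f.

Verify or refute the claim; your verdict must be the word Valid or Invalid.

Invalid: d/dx[G] - f = (24*x**2*sqrt(x**2 + 4) + 16*x*sqrt(x**2 + 4) - 5*sqrt(2)*x - 40*sqrt(x**2 + 4))/(4*sqrt(x**2 + 4)), which is not 0.

d/dx[G] = (24*x**2*sqrt(x**2 + 4) + 16*x*sqrt(x**2 + 4) - 5*sqrt(2)*x - 40*sqrt(x**2 + 4))/(8*sqrt(x**2 + 4))
d/dx[G] - f(x) = (24*x**2*sqrt(x**2 + 4) + 16*x*sqrt(x**2 + 4) - 5*sqrt(2)*x - 40*sqrt(x**2 + 4))/(4*sqrt(x**2 + 4)) != 0.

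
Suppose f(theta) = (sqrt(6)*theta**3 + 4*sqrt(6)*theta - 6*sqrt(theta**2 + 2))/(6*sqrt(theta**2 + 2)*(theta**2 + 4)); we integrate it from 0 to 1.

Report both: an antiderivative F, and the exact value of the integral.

Antiderivative: F(theta) = -(-sqrt(6)*sqrt(theta**2 + 2) + 3*atan(theta/2))/6; value = -sqrt(3)/3 - atan(1/2)/2 + sqrt(2)/2

A candidate is checked by its d/dtheta: the result must match f(theta).
F(theta) = -(-sqrt(6)*sqrt(theta**2 + 2) + 3*atan(theta/2))/6 is an antiderivative of f.
Check: d/dtheta[-(-sqrt(6)*sqrt(theta**2 + 2) + 3*atan(theta/2))/6] = (sqrt(6)*theta**3 + 4*sqrt(6)*theta - 6*sqrt(theta**2 + 2))/(6*theta**2*sqrt(theta**2 + 2) + 24*sqrt(theta**2 + 2)), which equals f(theta).
F(1) = -atan(1/2)/2 + sqrt(2)/2; F(0) = sqrt(3)/3.
Integral = F(1) - F(0) = -sqrt(3)/3 - atan(1/2)/2 + sqrt(2)/2.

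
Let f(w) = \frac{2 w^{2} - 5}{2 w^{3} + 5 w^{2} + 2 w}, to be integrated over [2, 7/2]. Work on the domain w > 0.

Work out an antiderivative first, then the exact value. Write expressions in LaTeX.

Antiderivative: F(w) = - \frac{5 \log{\left(w \right)}}{2} + 3 \log{\left(w + \frac{1}{2} \right)} + \frac{\log{\left(w + 2 \right)}}{2}; value = - \frac{5 \log{\left(\frac{7}{2} \right)}}{2} - 3 \log{\left(\frac{5}{2} \right)} + \frac{\log{\left(\frac{11}{2} \right)}}{2} + \frac{5 \log{\left(2 \right)}}{2} + \frac{5 \log{\left(4 \right)}}{2}

The denominator factors as w \left(w + 2\right) \left(2 w + 1\right); partial fractions split f into directly integrable pieces: \frac{6}{2 w + 1} + \frac{1}{2 \left(w + 2\right)} - \frac{5}{2 w}.
F(w) = - \frac{5 \log{\left(w \right)}}{2} + 3 \log{\left(w + \frac{1}{2} \right)} + \frac{\log{\left(w + 2 \right)}}{2} is an antiderivative of f.
Check: d/dw[- \frac{5 \log{\left(w \right)}}{2} + 3 \log{\left(w + \frac{1}{2} \right)} + \frac{\log{\left(w + 2 \right)}}{2}] = \frac{2 w^{2} - 5}{2 w^{3} + 5 w^{2} + 2 w} = f(w).
F(7/2) = - \frac{5 \log{\left(\frac{7}{2} \right)}}{2} + \frac{\log{\left(\frac{11}{2} \right)}}{2} + 3 \log{\left(4 \right)}; F(2) = - \frac{5 \log{\left(2 \right)}}{2} + \frac{\log{\left(4 \right)}}{2} + 3 \log{\left(\frac{5}{2} \right)}.
Integral = F(7/2) - F(2) = - \frac{5 \log{\left(\frac{7}{2} \right)}}{2} - 3 \log{\left(\frac{5}{2} \right)} + \frac{\log{\left(\frac{11}{2} \right)}}{2} + \frac{5 \log{\left(2 \right)}}{2} + \frac{5 \log{\left(4 \right)}}{2}.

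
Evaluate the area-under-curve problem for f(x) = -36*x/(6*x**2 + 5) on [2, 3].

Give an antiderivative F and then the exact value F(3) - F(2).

Antiderivative: F(x) = -3*log(2*x**2 + 5/3); value = -3*log(59/3) + 3*log(29/3)

The substitution u = 2*x**2 + 5/3 works: f is exactly (dF/du)*(du/dx) for that inner function.
F(x) = -3*log(2*x**2 + 5/3) is an antiderivative of f.
Check: d/dx[-3*log(2*x**2 + 5/3)] = -36*x/(6*x**2 + 5) = f(x).
F(3) = -3*log(59/3); F(2) = -3*log(29/3).
Integral = F(3) - F(2) = -3*log(59/3) + 3*log(29/3).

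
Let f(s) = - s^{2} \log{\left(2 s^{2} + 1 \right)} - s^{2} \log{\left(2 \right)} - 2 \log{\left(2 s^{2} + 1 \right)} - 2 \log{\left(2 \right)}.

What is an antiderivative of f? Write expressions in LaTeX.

An antiderivative is F(s) = - \frac{s^{3} \log{\left(4 s^{2} + 2 \right)}}{3} + \frac{2 s^{3}}{9} - 2 s \log{\left(4 s^{2} + 2 \right)} + \frac{11 s}{3} - \frac{11 \sqrt{2} \operatorname{atan}{\left(\sqrt{2} s \right)}}{6}.

The integrand splits into summands that can be handled one at a time.
Check: d/ds[- \frac{s^{3} \log{\left(4 s^{2} + 2 \right)}}{3} + \frac{2 s^{3}}{9} - 2 s \log{\left(4 s^{2} + 2 \right)} + \frac{11 s}{3} - \frac{11 \sqrt{2} \operatorname{atan}{\left(\sqrt{2} s \right)}}{6}] = - s^{2} \log{\left(2 s^{2} + 1 \right)} - s^{2} \log{\left(2 \right)} - 2 \log{\left(2 s^{2} + 1 \right)} - 2 \log{\left(2 \right)} = f(s).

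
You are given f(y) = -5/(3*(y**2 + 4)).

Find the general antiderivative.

F(y) = -5*atan(y/2)/6 + C

Any candidate F(y) must reproduce f(y) exactly when differentiated.
Check: d/dy[-5*atan(y/2)/6] = -5/(3*y**2 + 12), which equals f(y).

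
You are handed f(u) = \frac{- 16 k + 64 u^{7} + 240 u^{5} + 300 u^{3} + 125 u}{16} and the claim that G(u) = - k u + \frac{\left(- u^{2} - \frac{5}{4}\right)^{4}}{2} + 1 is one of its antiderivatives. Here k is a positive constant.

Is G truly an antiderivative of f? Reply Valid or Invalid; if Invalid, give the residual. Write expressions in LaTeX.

Valid - the claim checks out under differentiation.

d/du[G] = - k + 4 u^{7} + 15 u^{5} + \frac{75 u^{3}}{4} + \frac{125 u}{16}
This equals f(u) exactly, so the claim holds.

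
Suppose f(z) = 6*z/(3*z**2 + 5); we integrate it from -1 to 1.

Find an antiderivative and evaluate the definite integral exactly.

Antiderivative: F(z) = log(3*z**2 + 5); value = 0

f matches the chain-rule pattern g'(h)*h' with inner function h(z) = 3*z**2 + 5; substituting u = h(z) collapses the integral.
F(z) = log(3*z**2 + 5) is an antiderivative of f.
Check: d/dz[log(3*z**2 + 5)] = 6*z/(3*z**2 + 5) = f(z).
F(1) = log(8); F(-1) = log(8).
Integral = F(1) - F(-1) = 0.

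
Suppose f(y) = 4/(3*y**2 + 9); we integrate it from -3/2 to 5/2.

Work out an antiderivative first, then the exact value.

Antiderivative: F(y) = 4*sqrt(3)*atan(sqrt(3)*y/3)/9; value = 4*sqrt(3)*atan(sqrt(3)/2)/9 + 4*sqrt(3)*atan(5*sqrt(3)/6)/9

For F(y) to be correct the identity F'(y) - f(y) = 0 must hold.
F(y) = 4*sqrt(3)*atan(sqrt(3)*y/3)/9 is an antiderivative of f.
Check: d/dy[4*sqrt(3)*atan(sqrt(3)*y/3)/9] = 4/(3*y**2 + 9) = f(y).
F(5/2) = 4*sqrt(3)*atan(5*sqrt(3)/6)/9; F(-3/2) = -4*sqrt(3)*atan(sqrt(3)/2)/9.
Integral = F(5/2) - F(-3/2) = 4*sqrt(3)*atan(sqrt(3)/2)/9 + 4*sqrt(3)*atan(5*sqrt(3)/6)/9.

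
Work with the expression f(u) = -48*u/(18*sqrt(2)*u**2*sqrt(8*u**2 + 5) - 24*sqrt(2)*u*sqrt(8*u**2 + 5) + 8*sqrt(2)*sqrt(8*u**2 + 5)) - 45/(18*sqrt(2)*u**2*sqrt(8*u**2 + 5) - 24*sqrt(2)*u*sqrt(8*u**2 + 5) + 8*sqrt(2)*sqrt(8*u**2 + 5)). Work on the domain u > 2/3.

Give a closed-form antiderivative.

An antiderivative is F(u) = 3*sqrt(8*u**2 + 5)/(6*sqrt(2)*u - 4*sqrt(2)).

f has the shape v'r + vr' for v = 3/(2*(3*u - 2)) and r = sqrt(4*u**2 + 5/2) — it is the derivative of the product v*r.
Check: d/du[3*sqrt(8*u**2 + 5)/(6*sqrt(2)*u - 4*sqrt(2))] = (-48*sqrt(2)*u - 45*sqrt(2))/(36*u**2*sqrt(8*u**2 + 5) - 48*u*sqrt(8*u**2 + 5) + 16*sqrt(8*u**2 + 5)), which equals f(u).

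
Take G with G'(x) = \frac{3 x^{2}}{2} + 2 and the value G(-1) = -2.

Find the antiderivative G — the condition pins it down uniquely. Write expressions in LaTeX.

G(x) = \frac{x^{3} + 4 x + 1}{2}

A first test for any G(x): its x-derivative must equal the given G'(x).
A general antiderivative is \frac{x^{3}}{2} + 2 x + C.
The condition gives C = -2 - (- \frac{5}{2}) = \frac{1}{2}.
So G(x) = \frac{x^{3} + 4 x + 1}{2}.
Check: d/dx[\frac{x^{3} + 4 x + 1}{2}] = \frac{3 x^{2}}{2} + 2 = G'(x).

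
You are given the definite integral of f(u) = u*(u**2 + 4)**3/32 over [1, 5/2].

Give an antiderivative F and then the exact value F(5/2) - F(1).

f matches the chain-rule pattern g'(h)*h' with inner function h(u) = u**2/4 + 1; substituting w = h(u) collapses the integral.
F(u) = u**8/256 + u**6/16 + 3*u**4/8 + u**2 is an antiderivative of f.
Check: d/du[u**8/256 + u**6/16 + 3*u**4/8 + u**2] = u**7/32 + 3*u**5/8 + 3*u**3/2 + 2*u, which equals f(u).
F(5/2) = 2760225/65536; F(1) = 369/256.
Integral = F(5/2) - F(1) = 2665761/65536.

Antiderivative: F(u) = u**8/256 + u**6/16 + 3*u**4/8 + u**2; value = 2665761/65536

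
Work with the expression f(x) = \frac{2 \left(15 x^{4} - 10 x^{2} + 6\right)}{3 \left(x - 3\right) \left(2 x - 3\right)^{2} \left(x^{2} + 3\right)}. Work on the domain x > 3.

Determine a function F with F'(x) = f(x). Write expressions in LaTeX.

An antiderivative is F(x) = \frac{377 \log{\left(x - 3 \right)}}{54} - \frac{9977 \log{\left(x - \frac{3}{2} \right)}}{2646} - \frac{209 \log{\left(x^{2} + 3 \right)}}{588} + \frac{95 \sqrt{3} \operatorname{atan}{\left(\frac{\sqrt{3} x}{3} \right)}}{294} + \frac{317}{252 x - 378}.

The denominator factors as 3 \left(x - 3\right) \left(2 x - 3\right)^{2} \left(x^{2} + 3\right); partial fractions split f into directly integrable pieces: - \frac{19 \left(11 x - 15\right)}{294 \left(x^{2} + 3\right)} - \frac{9977}{1323 \left(2 x - 3\right)} - \frac{317}{63 \left(2 x - 3\right)^{2}} + \frac{377}{54 \left(x - 3\right)}.
Check: d/dx[\frac{377 \log{\left(x - 3 \right)}}{54} - \frac{9977 \log{\left(x - \frac{3}{2} \right)}}{2646} - \frac{209 \log{\left(x^{2} + 3 \right)}}{588} + \frac{95 \sqrt{3} \operatorname{atan}{\left(\frac{\sqrt{3} x}{3} \right)}}{294} + \frac{317}{252 x - 378}] = \frac{30 x^{4} - 20 x^{2} + 12}{12 x^{5} - 72 x^{4} + 171 x^{3} - 297 x^{2} + 405 x - 243}, which equals f(x).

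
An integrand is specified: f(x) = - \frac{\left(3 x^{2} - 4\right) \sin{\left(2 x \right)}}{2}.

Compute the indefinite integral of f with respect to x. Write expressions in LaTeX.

Any candidate F(x) must reproduce f(x) exactly when differentiated.
Check: d/dx[\frac{6 x^{2} \cos{\left(2 x \right)} - 6 x \sin{\left(2 x \right)} - 11 \cos{\left(2 x \right)}}{8}] = - \frac{3 x^{2} \sin{\left(2 x \right)}}{2} + 2 \sin{\left(2 x \right)}, which equals f(x).

F(x) = \frac{6 x^{2} \cos{\left(2 x \right)} - 6 x \sin{\left(2 x \right)} - 11 \cos{\left(2 x \right)}}{8} + C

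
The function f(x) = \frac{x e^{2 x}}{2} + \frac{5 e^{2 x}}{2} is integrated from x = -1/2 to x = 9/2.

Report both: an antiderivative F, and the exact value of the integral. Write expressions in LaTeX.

Antiderivative: F(x) = \frac{x e^{2 x}}{4} + \frac{9 e^{2 x}}{8}; value = - \frac{1}{e} + \frac{9 e^{9}}{4}

f has the shape u'v + uv' for u = \frac{x}{4} + \frac{9}{8} and v = e^{2 x} — it is the derivative of the product u*v.
F(x) = \frac{x e^{2 x}}{4} + \frac{9 e^{2 x}}{8} is an antiderivative of f.
Check: d/dx[\frac{x e^{2 x}}{4} + \frac{9 e^{2 x}}{8}] = \frac{x e^{2 x}}{2} + \frac{5 e^{2 x}}{2} = f(x).
F(9/2) = \frac{9 e^{9}}{4}; F(-1/2) = e^{-1}.
Integral = F(9/2) - F(-1/2) = - \frac{1}{e} + \frac{9 e^{9}}{4}.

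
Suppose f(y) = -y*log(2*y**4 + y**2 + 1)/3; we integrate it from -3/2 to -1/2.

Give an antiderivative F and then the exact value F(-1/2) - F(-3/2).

Whatever form F(y) takes, F'(y) = f(y) is non-negotiable.
F(y) = -y**2*log(2*y**4 + y**2 + 1)/6 + y**2/3 - log(y**4 + y**2/2 + 1/2)/24 - sqrt(7)*atan(4*sqrt(7)*y**2/7 + sqrt(7)/7)/12 is an antiderivative of f.
Check: d/dy[-y**2*log(2*y**4 + y**2 + 1)/6 + y**2/3 - log(y**4 + y**2/2 + 1/2)/24 - sqrt(7)*atan(4*sqrt(7)*y**2/7 + sqrt(7)/7)/12] = -y*log(2*y**4 + y**2 + 1)/3 = f(y).
F(-1/2) = -sqrt(7)*atan(2*sqrt(7)/7)/12 - log(11/8)/24 - log(11/16)/24 + 1/12; F(-3/2) = -3*log(107/8)/8 - sqrt(7)*atan(10*sqrt(7)/7)/12 - log(107/16)/24 + 3/4.
Integral = F(-1/2) - F(-3/2) = -2/3 - sqrt(7)*atan(2*sqrt(7)/7)/12 - log(11/8)/24 - log(11/16)/24 + log(107/16)/24 + sqrt(7)*atan(10*sqrt(7)/7)/12 + 3*log(107/8)/8.

Antiderivative: F(y) = -y**2*log(2*y**4 + y**2 + 1)/6 + y**2/3 - log(y**4 + y**2/2 + 1/2)/24 - sqrt(7)*atan(4*sqrt(7)*y**2/7 + sqrt(7)/7)/12; value = -2/3 - sqrt(7)*atan(2*sqrt(7)/7)/12 - log(11/8)/24 - log(11/16)/24 + log(107/16)/24 + sqrt(7)*atan(10*sqrt(7)/7)/12 + 3*log(107/8)/8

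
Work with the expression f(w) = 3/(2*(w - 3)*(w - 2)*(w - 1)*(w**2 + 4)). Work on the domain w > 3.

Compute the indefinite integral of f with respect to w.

F(w) = 3*(40*log(w - 3) - 130*log(w - 2) + 104*log(w - 1) - 7*log(w**2 + 4) + 18*atan(w/2))/2080 + C

Factor the denominator (2*(w - 3)*(w - 2)*(w - 1)*(w**2 + 4)) and decompose: f = -3*(7*w - 18)/(1040*(w**2 + 4)) + 3/(20*(w - 1)) - 3/(16*(w - 2)) + 3/(52*(w - 3)); each piece integrates to a log, atan, or power term.
Check: d/dw[3*(40*log(w - 3) - 130*log(w - 2) + 104*log(w - 1) - 7*log(w**2 + 4) + 18*atan(w/2))/2080] = 3/(2*w**5 - 12*w**4 + 30*w**3 - 60*w**2 + 88*w - 48), which equals f(w).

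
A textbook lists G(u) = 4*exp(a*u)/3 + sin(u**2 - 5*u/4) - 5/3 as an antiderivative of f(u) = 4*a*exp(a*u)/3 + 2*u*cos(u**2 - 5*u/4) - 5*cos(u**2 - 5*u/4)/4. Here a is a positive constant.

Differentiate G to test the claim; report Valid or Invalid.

d/du[G] = 4*a*exp(a*u)/3 + 2*u*cos(u**2 - 5*u/4) - 5*cos(u**2 - 5*u/4)/4
This equals f(u) exactly, so the claim holds.

Valid - the claim checks out under differentiation.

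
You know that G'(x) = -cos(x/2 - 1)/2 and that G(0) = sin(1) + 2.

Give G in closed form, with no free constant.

G(x) = 2 - sin(x/2 - 1)

Recover the given G'(x) by differentiating a candidate G(x); any mismatch rules it out.
A general antiderivative is -sin(x/2 - 1) + C.
The condition gives C = sin(1) + 2 - (sin(1)) = 2.
So G(x) = 2 - sin(x/2 - 1).
Check: d/dx[2 - sin(x/2 - 1)] = -cos(x/2 - 1)/2 = G'(x).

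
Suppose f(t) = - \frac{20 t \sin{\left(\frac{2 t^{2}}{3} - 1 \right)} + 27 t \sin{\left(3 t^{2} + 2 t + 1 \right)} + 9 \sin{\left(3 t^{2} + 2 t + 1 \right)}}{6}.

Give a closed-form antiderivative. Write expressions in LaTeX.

An antiderivative is F(t) = \frac{10 \cos{\left(\frac{2 t^{2}}{3} - 1 \right)} + 3 \cos{\left(3 t^{2} + 2 t + 1 \right)}}{4}.

Check any antiderivative F(t) by computing F'(t) and comparing it with f(t).
Check: d/dt[\frac{10 \cos{\left(\frac{2 t^{2}}{3} - 1 \right)} + 3 \cos{\left(3 t^{2} + 2 t + 1 \right)}}{4}] = - \frac{10 t \sin{\left(\frac{2 t^{2}}{3} - 1 \right)}}{3} - \frac{9 t \sin{\left(3 t^{2} + 2 t + 1 \right)}}{2} - \frac{3 \sin{\left(3 t^{2} + 2 t + 1 \right)}}{2}, which equals f(t).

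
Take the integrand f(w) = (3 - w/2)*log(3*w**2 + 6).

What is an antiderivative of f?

Whatever form F(w) takes, F'(w) = f(w) is non-negotiable.
Check: d/dw[(w**2 + w*(12 - w)*log(3*w**2 + 6) - 24*w - 2*log(w**2 + 2) + 24*sqrt(2)*atan(sqrt(2)*w/2))/4] = -w*log(w**2 + 2)/2 - w*log(3)/2 + 3*log(w**2 + 2) + 3*log(3), which equals f(w).

An antiderivative is F(w) = (w**2 + w*(12 - w)*log(3*w**2 + 6) - 24*w - 2*log(w**2 + 2) + 24*sqrt(2)*atan(sqrt(2)*w/2))/4.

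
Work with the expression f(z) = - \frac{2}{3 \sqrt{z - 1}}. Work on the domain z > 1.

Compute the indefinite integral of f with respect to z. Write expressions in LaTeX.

F(z) = - \frac{4 \sqrt{z - 1}}{3} + C

Check any antiderivative F(z) by computing F'(z) and comparing it with f(z).
Check: d/dz[- \frac{4 \sqrt{z - 1}}{3}] = - \frac{2}{3 \sqrt{z - 1}} = f(z).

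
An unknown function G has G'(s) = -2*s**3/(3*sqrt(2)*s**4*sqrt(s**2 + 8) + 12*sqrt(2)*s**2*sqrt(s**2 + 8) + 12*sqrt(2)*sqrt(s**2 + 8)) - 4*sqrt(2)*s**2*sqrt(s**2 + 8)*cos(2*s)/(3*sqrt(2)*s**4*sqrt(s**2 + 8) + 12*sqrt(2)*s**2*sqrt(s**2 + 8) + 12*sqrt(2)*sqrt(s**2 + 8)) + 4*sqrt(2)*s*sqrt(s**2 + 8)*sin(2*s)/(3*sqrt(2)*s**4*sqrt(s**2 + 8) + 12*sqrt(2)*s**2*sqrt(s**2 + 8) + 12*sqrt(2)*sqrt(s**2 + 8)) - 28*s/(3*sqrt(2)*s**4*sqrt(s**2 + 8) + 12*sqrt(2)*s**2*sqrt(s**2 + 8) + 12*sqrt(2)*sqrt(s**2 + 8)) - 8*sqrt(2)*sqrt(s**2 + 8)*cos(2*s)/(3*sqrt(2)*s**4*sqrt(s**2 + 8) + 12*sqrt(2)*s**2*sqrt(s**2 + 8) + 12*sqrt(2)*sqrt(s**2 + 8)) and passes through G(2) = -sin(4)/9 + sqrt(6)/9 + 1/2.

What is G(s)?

G'(s) has the shape u'v + uv' for u = 2/(s**2 + 2) and v = sqrt(s**2/2 + 4)/3 - sin(2*s)/3 — it is the derivative of the product u*v.
A general antiderivative is 2*(sqrt(s**2/2 + 4)/3 - sin(2*s)/3)/(s**2 + 2) + C.
The condition gives C = -sin(4)/9 + sqrt(6)/9 + 1/2 - (-sin(4)/9 + sqrt(6)/9) = 1/2.
So G(s) = (3*s**2 + 2*sqrt(2)*sqrt(s**2 + 8) - 4*sin(2*s) + 6)/(6*(s**2 + 2)).
Check: d/ds[(3*s**2 + 2*sqrt(2)*sqrt(s**2 + 8) - 4*sin(2*s) + 6)/(6*(s**2 + 2))] = (-sqrt(2)*s**3 - 4*s**2*sqrt(s**2 + 8)*cos(2*s) + 4*s*sqrt(s**2 + 8)*sin(2*s) - 14*sqrt(2)*s - 8*sqrt(s**2 + 8)*cos(2*s))/(3*s**4*sqrt(s**2 + 8) + 12*s**2*sqrt(s**2 + 8) + 12*sqrt(s**2 + 8)), which equals G'(s).

G(s) = (3*s**2 + 2*sqrt(2)*sqrt(s**2 + 8) - 4*sin(2*s) + 6)/(6*(s**2 + 2))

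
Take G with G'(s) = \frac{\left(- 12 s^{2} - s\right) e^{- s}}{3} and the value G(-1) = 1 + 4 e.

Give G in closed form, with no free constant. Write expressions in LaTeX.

Recognize the product-rule pattern: G'(s) = u'v + uv' with u = 4 s^{2} + \frac{25 s}{3} + \frac{25}{3}, v = e^{- s}, so integration by parts undoes it.
A general antiderivative is \frac{\left(12 s^{2} + 25 s + 25\right) e^{- s}}{3} + C.
The condition gives C = 1 + 4 e - (4 e) = 1.
So G(s) = \frac{\left(12 s^{2} + 25 s + 3 e^{s} + 25\right) e^{- s}}{3}.
Check: d/ds[\frac{\left(12 s^{2} + 25 s + 3 e^{s} + 25\right) e^{- s}}{3}] = \frac{\left(- 12 s^{2} - s\right) e^{- s}}{3} = G'(s).

G(s) = \frac{\left(12 s^{2} + 25 s + 3 e^{s} + 25\right) e^{- s}}{3}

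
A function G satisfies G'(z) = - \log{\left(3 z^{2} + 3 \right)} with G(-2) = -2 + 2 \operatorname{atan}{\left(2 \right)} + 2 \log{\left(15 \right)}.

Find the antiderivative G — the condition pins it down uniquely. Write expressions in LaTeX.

G(z) = - z \log{\left(3 z^{2} + 3 \right)} + 2 z - 2 \operatorname{atan}{\left(z \right)} + 2

Check a candidate G(z) by differentiating: d/dz[G] must match the given G'(z).
A general antiderivative is - z \log{\left(3 z^{2} + 3 \right)} + 2 z - 2 \operatorname{atan}{\left(z \right)} + C.
The condition gives C = -2 + 2 \operatorname{atan}{\left(2 \right)} + 2 \log{\left(15 \right)} - (-4 + 2 \operatorname{atan}{\left(2 \right)} + 2 \log{\left(15 \right)}) = 2.
So G(z) = - z \log{\left(3 z^{2} + 3 \right)} + 2 z - 2 \operatorname{atan}{\left(z \right)} + 2.
Check: d/dz[- z \log{\left(3 z^{2} + 3 \right)} + 2 z - 2 \operatorname{atan}{\left(z \right)} + 2] = - \log{\left(z^{2} + 1 \right)} - \log{\left(3 \right)}, which equals G'(z).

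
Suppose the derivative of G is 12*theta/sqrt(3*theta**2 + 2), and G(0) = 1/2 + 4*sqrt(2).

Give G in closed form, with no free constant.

The substitution u = 3*theta**2 + 2 works: G'(theta) is exactly (dG/du)*(du/dtheta) for that inner function.
A general antiderivative is 4*sqrt(3*theta**2 + 2) + C.
The condition gives C = 1/2 + 4*sqrt(2) - (4*sqrt(2)) = 1/2.
So G(theta) = 4*sqrt(3*theta**2 + 2) + 1/2.
Check: d/dtheta[4*sqrt(3*theta**2 + 2) + 1/2] = 12*theta/sqrt(3*theta**2 + 2) = G'(theta).

G(theta) = 4*sqrt(3*theta**2 + 2) + 1/2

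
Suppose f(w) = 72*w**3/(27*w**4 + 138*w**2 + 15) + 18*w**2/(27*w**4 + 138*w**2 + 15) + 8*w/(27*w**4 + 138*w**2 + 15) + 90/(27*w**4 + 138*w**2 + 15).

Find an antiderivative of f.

An antiderivative is F(w) = 2*(2*log(w**2 + 5) + 3*atan(3*w))/3.

Integrate term by term and add the pieces.
Check: d/dw[2*(2*log(w**2 + 5) + 3*atan(3*w))/3] = (72*w**3 + 18*w**2 + 8*w + 90)/(27*w**4 + 138*w**2 + 15), which equals f(w).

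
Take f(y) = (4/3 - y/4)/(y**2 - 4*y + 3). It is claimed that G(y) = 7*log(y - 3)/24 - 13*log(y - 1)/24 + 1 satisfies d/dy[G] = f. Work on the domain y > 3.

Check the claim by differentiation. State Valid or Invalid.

Valid - the claim checks out under differentiation.

d/dy[G] = (16 - 3*y)/(12*y**2 - 48*y + 36)
This equals f(y) exactly, so the claim holds.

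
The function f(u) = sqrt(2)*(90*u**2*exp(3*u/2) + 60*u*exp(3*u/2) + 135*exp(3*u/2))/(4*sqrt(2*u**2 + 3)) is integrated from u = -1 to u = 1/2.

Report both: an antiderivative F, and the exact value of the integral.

Antiderivative: F(u) = 15*sqrt(u**2 + 3/2)*exp(3*u/2); value = -15*sqrt(10)*exp(-3/2)/2 + 15*sqrt(7)*exp(3/4)/2

Recognize the product-rule pattern: f = v'r + vr' with v = 15*sqrt(u**2 + 3/2), r = exp(3*u/2), so integration by parts undoes it.
F(u) = 15*sqrt(u**2 + 3/2)*exp(3*u/2) is an antiderivative of f.
Check: d/du[15*sqrt(u**2 + 3/2)*exp(3*u/2)] = sqrt(2)*(90*u**2*exp(3*u/2) + 60*u*exp(3*u/2) + 135*exp(3*u/2))/(4*sqrt(2*u**2 + 3)) = f(u).
F(1/2) = 15*sqrt(7)*exp(3/4)/2; F(-1) = 15*sqrt(10)*exp(-3/2)/2.
Integral = F(1/2) - F(-1) = -15*sqrt(10)*exp(-3/2)/2 + 15*sqrt(7)*exp(3/4)/2.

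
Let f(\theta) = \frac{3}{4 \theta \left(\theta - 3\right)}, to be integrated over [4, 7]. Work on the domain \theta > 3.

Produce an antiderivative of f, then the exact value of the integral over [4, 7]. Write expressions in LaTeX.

The denominator factors as 4 \theta \left(\theta - 3\right); partial fractions split f into directly integrable pieces: \frac{1}{4 \left(\theta - 3\right)} - \frac{1}{4 \theta}.
F(\theta) = \frac{- \log{\left(\theta \right)} + \log{\left(\theta - 3 \right)}}{4} is an antiderivative of f.
Check: d/d\theta[\frac{- \log{\left(\theta \right)} + \log{\left(\theta - 3 \right)}}{4}] = \frac{3}{4 \theta^{2} - 12 \theta}, which equals f(\theta).
F(7) = - \frac{\log{\left(7 \right)}}{4} + \frac{\log{\left(4 \right)}}{4}; F(4) = - \frac{\log{\left(4 \right)}}{4}.
Integral = F(7) - F(4) = - \frac{\log{\left(7 \right)}}{4} + \frac{\log{\left(4 \right)}}{2}.

Antiderivative: F(\theta) = \frac{- \log{\left(\theta \right)} + \log{\left(\theta - 3 \right)}}{4}; value = - \frac{\log{\left(7 \right)}}{4} + \frac{\log{\left(4 \right)}}{2}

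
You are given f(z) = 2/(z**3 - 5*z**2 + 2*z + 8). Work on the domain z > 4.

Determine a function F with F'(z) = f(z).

An antiderivative is F(z) = log(z - 4)/5 - log(z - 2)/3 + 2*log(z + 1)/15.

The denominator factors as (z - 4)*(z - 2)*(z + 1); partial fractions split f into directly integrable pieces: 2/(15*(z + 1)) - 1/(3*(z - 2)) + 1/(5*(z - 4)).
Check: d/dz[log(z - 4)/5 - log(z - 2)/3 + 2*log(z + 1)/15] = 2/(z**3 - 5*z**2 + 2*z + 8) = f(z).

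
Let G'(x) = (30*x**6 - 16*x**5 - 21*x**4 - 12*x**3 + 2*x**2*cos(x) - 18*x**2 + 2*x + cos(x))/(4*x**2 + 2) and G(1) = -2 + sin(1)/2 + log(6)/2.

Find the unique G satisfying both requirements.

G(x) = 3*x**5/2 - x**4 - 3*x**3 - x**2/2 + log(4*x**2 + 2)/2 + sin(x)/2 + 1

For G(x) to be correct, d/dx[G] must agree with the stated G'(x) identically.
A general antiderivative is 3*x**5/2 - x**4 - 3*x**3 - x**2/2 + log(4*x**2 + 2)/2 + sin(x)/2 + 1/2 + C.
The condition gives C = -2 + sin(1)/2 + log(6)/2 - (-5/2 + sin(1)/2 + log(6)/2) = 1/2.
So G(x) = 3*x**5/2 - x**4 - 3*x**3 - x**2/2 + log(4*x**2 + 2)/2 + sin(x)/2 + 1.
Check: d/dx[3*x**5/2 - x**4 - 3*x**3 - x**2/2 + log(4*x**2 + 2)/2 + sin(x)/2 + 1] = (30*x**6 - 16*x**5 - 21*x**4 - 12*x**3 + 2*x**2*cos(x) - 18*x**2 + 2*x + cos(x))/(4*x**2 + 2) = G'(x).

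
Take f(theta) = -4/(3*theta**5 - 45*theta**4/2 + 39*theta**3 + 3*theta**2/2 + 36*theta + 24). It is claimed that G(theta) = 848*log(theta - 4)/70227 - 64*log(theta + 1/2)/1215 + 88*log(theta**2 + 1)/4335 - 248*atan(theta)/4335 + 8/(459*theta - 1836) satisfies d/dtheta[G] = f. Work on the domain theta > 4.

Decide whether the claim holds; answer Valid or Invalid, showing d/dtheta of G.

Valid - differentiating G returns exactly f.

d/dtheta[G] = -8/(6*theta**5 - 45*theta**4 + 78*theta**3 + 3*theta**2 + 72*theta + 48)
This equals f(theta) exactly, so the claim holds.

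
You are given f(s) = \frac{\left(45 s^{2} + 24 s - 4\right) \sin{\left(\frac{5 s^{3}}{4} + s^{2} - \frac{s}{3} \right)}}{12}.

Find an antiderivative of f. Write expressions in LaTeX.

An antiderivative is F(s) = - \cos{\left(\frac{5 s^{3}}{4} + s^{2} - \frac{s}{3} \right)}.

The substitution u = \frac{5 s^{3}}{4} + s^{2} - \frac{s}{3} works: f is exactly (dF/du)*(du/ds) for that inner function.
Check: d/ds[- \cos{\left(\frac{5 s^{3}}{4} + s^{2} - \frac{s}{3} \right)}] = \frac{15 s^{2} \sin{\left(\frac{5 s^{3}}{4} + s^{2} - \frac{s}{3} \right)}}{4} + 2 s \sin{\left(\frac{5 s^{3}}{4} + s^{2} - \frac{s}{3} \right)} - \frac{\sin{\left(\frac{5 s^{3}}{4} + s^{2} - \frac{s}{3} \right)}}{3}, which equals f(s).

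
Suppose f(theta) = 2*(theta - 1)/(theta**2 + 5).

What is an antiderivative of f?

An antiderivative is F(theta) = log(theta**2 + 5) - 2*sqrt(5)*atan(sqrt(5)*theta/5)/5.

Check any antiderivative F(theta) by computing F'(theta) and comparing it with f(theta).
Check: d/dtheta[log(theta**2 + 5) - 2*sqrt(5)*atan(sqrt(5)*theta/5)/5] = (2*theta - 2)/(theta**2 + 5), which equals f(theta).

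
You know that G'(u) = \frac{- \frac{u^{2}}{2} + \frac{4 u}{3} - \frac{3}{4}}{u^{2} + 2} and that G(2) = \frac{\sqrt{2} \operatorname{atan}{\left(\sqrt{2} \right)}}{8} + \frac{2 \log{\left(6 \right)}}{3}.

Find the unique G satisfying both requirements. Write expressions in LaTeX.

G(u) = - \frac{12 u - 16 \log{\left(u^{2} + 2 \right)} - 3 \sqrt{2} \operatorname{atan}{\left(\frac{\sqrt{2} u}{2} \right)} - 24}{24}

Differentiate the proposed G(u) back; it has to land on the given G'(u).
A general antiderivative is - \frac{u}{2} + \frac{2 \log{\left(u^{2} + 2 \right)}}{3} + \frac{\sqrt{2} \operatorname{atan}{\left(\frac{\sqrt{2} u}{2} \right)}}{8} + C.
The condition gives C = \frac{\sqrt{2} \operatorname{atan}{\left(\sqrt{2} \right)}}{8} + \frac{2 \log{\left(6 \right)}}{3} - (-1 + \frac{\sqrt{2} \operatorname{atan}{\left(\sqrt{2} \right)}}{8} + \frac{2 \log{\left(6 \right)}}{3}) = 1.
So G(u) = - \frac{12 u - 16 \log{\left(u^{2} + 2 \right)} - 3 \sqrt{2} \operatorname{atan}{\left(\frac{\sqrt{2} u}{2} \right)} - 24}{24}.
Check: d/du[- \frac{12 u - 16 \log{\left(u^{2} + 2 \right)} - 3 \sqrt{2} \operatorname{atan}{\left(\frac{\sqrt{2} u}{2} \right)} - 24}{24}] = \frac{- 6 u^{2} + 16 u - 9}{12 u^{2} + 24}, which equals G'(u).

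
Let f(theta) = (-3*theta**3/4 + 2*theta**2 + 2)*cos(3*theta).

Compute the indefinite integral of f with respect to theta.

F(theta) = -theta**3*sin(3*theta)/4 + 2*theta**2*sin(3*theta)/3 - theta**2*cos(3*theta)/4 + theta*sin(3*theta)/6 + 4*theta*cos(3*theta)/9 + 14*sin(3*theta)/27 + cos(3*theta)/18 + C

Whatever form F(theta) takes, F'(theta) = f(theta) is non-negotiable.
Check: d/dtheta[-theta**3*sin(3*theta)/4 + 2*theta**2*sin(3*theta)/3 - theta**2*cos(3*theta)/4 + theta*sin(3*theta)/6 + 4*theta*cos(3*theta)/9 + 14*sin(3*theta)/27 + cos(3*theta)/18] = -3*theta**3*cos(3*theta)/4 + 2*theta**2*cos(3*theta) + 2*cos(3*theta), which equals f(theta).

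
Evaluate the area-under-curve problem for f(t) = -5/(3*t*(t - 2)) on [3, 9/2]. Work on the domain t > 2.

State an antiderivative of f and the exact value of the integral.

The denominator factors as 3*t*(t - 2); partial fractions split f into directly integrable pieces: -5/(6*(t - 2)) + 5/(6*t).
F(t) = 5*log(t)/6 - 5*log(t - 2)/6 is an antiderivative of f.
Check: d/dt[5*log(t)/6 - 5*log(t - 2)/6] = -5/(3*t**2 - 6*t), which equals f(t).
F(9/2) = -5*log(5/2)/6 + 5*log(9/2)/6; F(3) = 5*log(3)/6.
Integral = F(9/2) - F(3) = -5*log(3)/6 - 5*log(5/2)/6 + 5*log(9/2)/6.

Antiderivative: F(t) = 5*log(t)/6 - 5*log(t - 2)/6; value = -5*log(3)/6 - 5*log(5/2)/6 + 5*log(9/2)/6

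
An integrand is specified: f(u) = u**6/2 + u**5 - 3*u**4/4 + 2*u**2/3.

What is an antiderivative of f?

An antiderivative is F(u) = u**7/14 + u**6/6 - 3*u**5/20 + 2*u**3/9.

Integrate term by term and add the pieces.
Check: d/du[u**7/14 + u**6/6 - 3*u**5/20 + 2*u**3/9] = u**6/2 + u**5 - 3*u**4/4 + 2*u**2/3 = f(u).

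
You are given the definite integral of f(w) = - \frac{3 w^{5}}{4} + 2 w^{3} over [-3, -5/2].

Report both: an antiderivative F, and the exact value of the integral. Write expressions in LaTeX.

Antiderivative: F(w) = - \frac{w^{6}}{8} + \frac{w^{4}}{2}; value = \frac{20295}{512}

Integrate term by term and add the pieces.
F(w) = - \frac{w^{6}}{8} + \frac{w^{4}}{2} is an antiderivative of f.
Check: d/dw[- \frac{w^{6}}{8} + \frac{w^{4}}{2}] = - \frac{3 w^{5}}{4} + 2 w^{3} = f(w).
F(-5/2) = - \frac{5625}{512}; F(-3) = - \frac{405}{8}.
Integral = F(-5/2) - F(-3) = \frac{20295}{512}.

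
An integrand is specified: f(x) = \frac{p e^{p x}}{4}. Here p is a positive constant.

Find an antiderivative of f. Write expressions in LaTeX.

An antiderivative is F(x) = \frac{e^{p x}}{4}.

Differentiate the proposed F(x) back; it has to land on f(x) exactly.
Check: d/dx[\frac{e^{p x}}{4}] = \frac{p e^{p x}}{4} = f(x).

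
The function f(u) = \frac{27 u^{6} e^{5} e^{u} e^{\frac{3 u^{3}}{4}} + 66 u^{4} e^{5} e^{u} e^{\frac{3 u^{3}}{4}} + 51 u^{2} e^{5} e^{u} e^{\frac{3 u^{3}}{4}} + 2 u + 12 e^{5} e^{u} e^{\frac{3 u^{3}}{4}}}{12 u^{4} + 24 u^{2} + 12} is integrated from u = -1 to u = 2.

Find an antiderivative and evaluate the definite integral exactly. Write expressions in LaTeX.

Any candidate F(u) must reproduce f(u) exactly when differentiated.
F(u) = \frac{12 \left(u^{2} + 1\right) e^{\frac{3 u^{3}}{4} + u + 5} - 1}{12 \left(u^{2} + 1\right)} is an antiderivative of f.
Check: d/du[\frac{12 \left(u^{2} + 1\right) e^{\frac{3 u^{3}}{4} + u + 5} - 1}{12 \left(u^{2} + 1\right)}] = \frac{27 u^{6} e^{5} e^{u} e^{\frac{3 u^{3}}{4}} + 66 u^{4} e^{5} e^{u} e^{\frac{3 u^{3}}{4}} + 51 u^{2} e^{5} e^{u} e^{\frac{3 u^{3}}{4}} + 2 u + 12 e^{5} e^{u} e^{\frac{3 u^{3}}{4}}}{12 u^{4} + 24 u^{2} + 12} = f(u).
F(2) = - \frac{1}{60} + e^{13}; F(-1) = - \frac{1}{24} + e^{\frac{13}{4}}.
Integral = F(2) - F(-1) = - e^{\frac{13}{4}} + \frac{1}{40} + e^{13}.

Antiderivative: F(u) = \frac{12 \left(u^{2} + 1\right) e^{\frac{3 u^{3}}{4} + u + 5} - 1}{12 \left(u^{2} + 1\right)}; value = - e^{\frac{13}{4}} + \frac{1}{40} + e^{13}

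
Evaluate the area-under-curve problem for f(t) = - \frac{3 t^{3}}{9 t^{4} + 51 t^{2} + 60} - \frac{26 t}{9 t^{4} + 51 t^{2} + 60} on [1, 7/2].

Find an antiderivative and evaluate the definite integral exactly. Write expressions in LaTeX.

Antiderivative: F(t) = \frac{2 \log{\left(\frac{t^{2}}{2} + 2 \right)} - 3 \log{\left(3 t^{2} + 5 \right)}}{6}; value = - \frac{\log{\left(\frac{167}{4} \right)}}{2} - \frac{\log{\left(\frac{5}{2} \right)}}{3} + \frac{\log{\left(\frac{65}{8} \right)}}{3} + \frac{\log{\left(8 \right)}}{2}

The integrand splits into summands that can be handled one at a time.
F(t) = \frac{2 \log{\left(\frac{t^{2}}{2} + 2 \right)} - 3 \log{\left(3 t^{2} + 5 \right)}}{6} is an antiderivative of f.
Check: d/dt[\frac{2 \log{\left(\frac{t^{2}}{2} + 2 \right)} - 3 \log{\left(3 t^{2} + 5 \right)}}{6}] = \frac{- 3 t^{3} - 26 t}{9 t^{4} + 51 t^{2} + 60}, which equals f(t).
F(7/2) = - \frac{\log{\left(\frac{167}{4} \right)}}{2} + \frac{\log{\left(\frac{65}{8} \right)}}{3}; F(1) = - \frac{\log{\left(8 \right)}}{2} + \frac{\log{\left(\frac{5}{2} \right)}}{3}.
Integral = F(7/2) - F(1) = - \frac{\log{\left(\frac{167}{4} \right)}}{2} - \frac{\log{\left(\frac{5}{2} \right)}}{3} + \frac{\log{\left(\frac{65}{8} \right)}}{3} + \frac{\log{\left(8 \right)}}{2}.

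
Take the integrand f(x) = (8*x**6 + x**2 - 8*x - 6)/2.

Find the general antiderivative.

F(x) = x*(24*x**6 + 7*x**2 - 84*x - 126)/42 + C

A first test for any F(x): its x-derivative must equal f(x) identically.
Check: d/dx[x*(24*x**6 + 7*x**2 - 84*x - 126)/42] = 4*x**6 + x**2/2 - 4*x - 3, which equals f(x).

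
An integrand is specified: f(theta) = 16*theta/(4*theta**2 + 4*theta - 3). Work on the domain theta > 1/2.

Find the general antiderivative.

Factor the denominator ((2*theta - 1)*(2*theta + 3)) and decompose: f = 6/(2*theta + 3) + 2/(2*theta - 1); each piece integrates to a log, atan, or power term.
Check: d/dtheta[log(theta - 1/2) + 3*log(theta + 3/2)] = 16*theta/(4*theta**2 + 4*theta - 3) = f(theta).

F(theta) = log(theta - 1/2) + 3*log(theta + 3/2) + C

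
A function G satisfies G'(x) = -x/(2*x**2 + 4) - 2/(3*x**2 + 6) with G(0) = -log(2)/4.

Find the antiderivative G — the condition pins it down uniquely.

G(x) = -(3*log(x**2 + 2) + 4*sqrt(2)*atan(sqrt(2)*x/2))/12

Integrate term by term and add the pieces.
A general antiderivative is -log(x**2 + 2)/4 - sqrt(2)*atan(sqrt(2)*x/2)/3 + C.
The condition gives C = -log(2)/4 - (-log(2)/4) = 0.
So G(x) = -(3*log(x**2 + 2) + 4*sqrt(2)*atan(sqrt(2)*x/2))/12.
Check: d/dx[-(3*log(x**2 + 2) + 4*sqrt(2)*atan(sqrt(2)*x/2))/12] = (-3*x - 4)/(6*x**2 + 12), which equals G'(x).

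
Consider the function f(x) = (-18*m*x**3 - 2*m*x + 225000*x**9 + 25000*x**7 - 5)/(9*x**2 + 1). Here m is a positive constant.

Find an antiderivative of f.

An antiderivative is F(x) = -m*x**2 + 3125*x**8 - 5*atan(3*x)/3.

Since d/dx undoes antidifferentiation here, F'(x) = f(x) is required of F(x).
Check: d/dx[-m*x**2 + 3125*x**8 - 5*atan(3*x)/3] = (-18*m*x**3 - 2*m*x + 225000*x**9 + 25000*x**7 - 5)/(9*x**2 + 1) = f(x).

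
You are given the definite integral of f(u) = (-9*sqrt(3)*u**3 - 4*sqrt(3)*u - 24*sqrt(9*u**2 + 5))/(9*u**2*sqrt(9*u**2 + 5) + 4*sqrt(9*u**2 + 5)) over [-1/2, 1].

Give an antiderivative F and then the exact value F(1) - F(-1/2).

Antiderivative: F(u) = sqrt(3)*(-sqrt(9*u**2 + 5) - 12*sqrt(3)*atan(3*u/2))/9; value = -4*atan(3/2) - 4*atan(3/4) - sqrt(42)/9 + sqrt(87)/18

An antiderivative F(u) passes only if d/du[F] lands on f(u) exactly.
F(u) = sqrt(3)*(-sqrt(9*u**2 + 5) - 12*sqrt(3)*atan(3*u/2))/9 is an antiderivative of f.
Check: d/du[sqrt(3)*(-sqrt(9*u**2 + 5) - 12*sqrt(3)*atan(3*u/2))/9] = (-9*sqrt(3)*u**3 - 4*sqrt(3)*u - 24*sqrt(9*u**2 + 5))/(9*u**2*sqrt(9*u**2 + 5) + 4*sqrt(9*u**2 + 5)) = f(u).
F(1) = -4*atan(3/2) - sqrt(42)/9; F(-1/2) = -sqrt(87)/18 + 4*atan(3/4).
Integral = F(1) - F(-1/2) = -4*atan(3/2) - 4*atan(3/4) - sqrt(42)/9 + sqrt(87)/18.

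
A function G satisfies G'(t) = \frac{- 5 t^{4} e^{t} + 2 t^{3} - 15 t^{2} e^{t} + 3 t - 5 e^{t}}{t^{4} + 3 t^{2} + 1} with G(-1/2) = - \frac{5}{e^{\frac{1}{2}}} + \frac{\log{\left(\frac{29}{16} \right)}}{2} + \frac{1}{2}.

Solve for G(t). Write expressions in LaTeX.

G(t) = \frac{- 10 e^{t} + \log{\left(t^{4} + 3 t^{2} + 1 \right)} + 1}{2}

Since d/dt undoes antidifferentiation here, G(t) must give back the stated G'(t).
A general antiderivative is - 5 e^{t} + \frac{\log{\left(t^{4} + 3 t^{2} + 1 \right)}}{2} + C.
The condition gives C = - \frac{5}{e^{\frac{1}{2}}} + \frac{\log{\left(\frac{29}{16} \right)}}{2} + \frac{1}{2} - (- \frac{5}{e^{\frac{1}{2}}} + \frac{\log{\left(\frac{29}{16} \right)}}{2}) = \frac{1}{2}.
So G(t) = \frac{- 10 e^{t} + \log{\left(t^{4} + 3 t^{2} + 1 \right)} + 1}{2}.
Check: d/dt[\frac{- 10 e^{t} + \log{\left(t^{4} + 3 t^{2} + 1 \right)} + 1}{2}] = \frac{- 5 t^{4} e^{t} + 2 t^{3} - 15 t^{2} e^{t} + 3 t - 5 e^{t}}{t^{4} + 3 t^{2} + 1} = G'(t).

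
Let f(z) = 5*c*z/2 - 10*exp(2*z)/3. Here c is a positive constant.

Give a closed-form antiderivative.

The integrand splits into summands that can be handled one at a time.
Check: d/dz[5*(3*c*z**2 - 4*exp(2*z))/12] = 5*c*z/2 - 10*exp(2*z)/3 = f(z).

An antiderivative is F(z) = 5*(3*c*z**2 - 4*exp(2*z))/12.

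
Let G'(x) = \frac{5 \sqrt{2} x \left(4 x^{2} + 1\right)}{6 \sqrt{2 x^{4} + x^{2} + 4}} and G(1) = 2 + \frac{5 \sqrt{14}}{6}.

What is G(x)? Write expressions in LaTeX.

The substitution u = x^{4} + \frac{x^{2}}{2} + 2 works: G'(x) is exactly (dG/du)*(du/dx) for that inner function.
A general antiderivative is \frac{5 \sqrt{x^{4} + \frac{x^{2}}{2} + 2}}{3} + C.
The condition gives C = 2 + \frac{5 \sqrt{14}}{6} - (\frac{5 \sqrt{14}}{6}) = 2.
So G(x) = \frac{\sqrt{2} \left(5 \sqrt{2 x^{4} + x^{2} + 4} + 6 \sqrt{2}\right)}{6}.
Check: d/dx[\frac{\sqrt{2} \left(5 \sqrt{2 x^{4} + x^{2} + 4} + 6 \sqrt{2}\right)}{6}] = \frac{20 \sqrt{2} x^{3} + 5 \sqrt{2} x}{6 \sqrt{2 x^{4} + x^{2} + 4}}, which equals G'(x).

G(x) = \frac{\sqrt{2} \left(5 \sqrt{2 x^{4} + x^{2} + 4} + 6 \sqrt{2}\right)}{6}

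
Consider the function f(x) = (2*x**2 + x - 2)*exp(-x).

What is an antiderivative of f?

An antiderivative is F(x) = (-2*x**2 - 5*x - 3)*exp(-x).

f has the shape u'v + uv' for u = -2*x**2 - 5*x - 3 and v = exp(-x) — it is the derivative of the product u*v.
Check: d/dx[(-2*x**2 - 5*x - 3)*exp(-x)] = (2*x**2 + x - 2)*exp(-x) = f(x).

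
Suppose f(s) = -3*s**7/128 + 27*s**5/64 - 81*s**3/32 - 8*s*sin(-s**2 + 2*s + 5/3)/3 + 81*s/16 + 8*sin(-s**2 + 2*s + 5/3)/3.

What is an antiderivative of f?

The integrand splits into summands that can be handled one at a time.
Check: d/ds[-(9*s**8 - 216*s**6 + 1944*s**4 - 7776*s**2 + 4096*cos(-s**2 + 2*s + 5/3) + 11664)/3072] = -3*s**7/128 + 27*s**5/64 - 81*s**3/32 - 8*s*sin(-s**2 + 2*s + 5/3)/3 + 81*s/16 + 8*sin(-s**2 + 2*s + 5/3)/3 = f(s).

An antiderivative is F(s) = -(9*s**8 - 216*s**6 + 1944*s**4 - 7776*s**2 + 4096*cos(-s**2 + 2*s + 5/3) + 11664)/3072.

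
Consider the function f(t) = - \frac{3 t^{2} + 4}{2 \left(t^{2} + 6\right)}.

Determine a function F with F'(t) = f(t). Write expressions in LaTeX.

Any candidate F(t) must reproduce f(t) exactly when differentiated.
Check: d/dt[- \frac{3 t}{2} + \frac{7 \sqrt{6} \operatorname{atan}{\left(\frac{\sqrt{6} t}{6} \right)}}{6}] = \frac{- 3 t^{2} - 4}{2 t^{2} + 12}, which equals f(t).

An antiderivative is F(t) = - \frac{3 t}{2} + \frac{7 \sqrt{6} \operatorname{atan}{\left(\frac{\sqrt{6} t}{6} \right)}}{6}.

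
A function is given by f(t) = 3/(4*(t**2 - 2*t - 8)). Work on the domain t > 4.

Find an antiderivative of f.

The denominator factors as 4*(t - 4)*(t + 2); partial fractions split f into directly integrable pieces: -1/(8*(t + 2)) + 1/(8*(t - 4)).
Check: d/dt[log(t - 4)/8 - log(t + 2)/8] = 3/(4*t**2 - 8*t - 32), which equals f(t).

An antiderivative is F(t) = log(t - 4)/8 - log(t + 2)/8.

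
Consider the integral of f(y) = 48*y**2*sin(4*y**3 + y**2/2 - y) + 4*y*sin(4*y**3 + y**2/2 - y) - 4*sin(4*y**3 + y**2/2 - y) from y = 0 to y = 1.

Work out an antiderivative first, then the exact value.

The substitution u = 4*y**3 + y**2/2 - y works: f is exactly (dF/du)*(du/dy) for that inner function.
F(y) = -4*cos(4*y**3 + y**2/2 - y) is an antiderivative of f.
Check: d/dy[-4*cos(4*y**3 + y**2/2 - y)] = 48*y**2*sin(4*y**3 + y**2/2 - y) + 4*y*sin(4*y**3 + y**2/2 - y) - 4*sin(4*y**3 + y**2/2 - y) = f(y).
F(1) = -4*cos(7/2); F(0) = -4.
Integral = F(1) - F(0) = 4 - 4*cos(7/2).

Antiderivative: F(y) = -4*cos(4*y**3 + y**2/2 - y); value = 4 - 4*cos(7/2)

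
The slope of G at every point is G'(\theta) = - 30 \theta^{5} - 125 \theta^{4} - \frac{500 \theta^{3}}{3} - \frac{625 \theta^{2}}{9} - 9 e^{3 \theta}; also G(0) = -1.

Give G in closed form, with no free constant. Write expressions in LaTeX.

G(\theta) = - \frac{135 \theta^{6} + 675 \theta^{5} + 1125 \theta^{4} + 625 \theta^{3} + 81 e^{3 \theta} - 54}{27}

The integrand splits into summands that can be handled one at a time.
A general antiderivative is 5 \left(- \theta^{2} - \frac{5 \theta}{3}\right)^{3} - 3 e^{3 \theta} + C.
The condition gives C = -1 - (-3) = 2.
So G(\theta) = - \frac{135 \theta^{6} + 675 \theta^{5} + 1125 \theta^{4} + 625 \theta^{3} + 81 e^{3 \theta} - 54}{27}.
Check: d/d\theta[- \frac{135 \theta^{6} + 675 \theta^{5} + 1125 \theta^{4} + 625 \theta^{3} + 81 e^{3 \theta} - 54}{27}] = - 30 \theta^{5} - 125 \theta^{4} - \frac{500 \theta^{3}}{3} - \frac{625 \theta^{2}}{9} - 9 e^{3 \theta} = G'(\theta).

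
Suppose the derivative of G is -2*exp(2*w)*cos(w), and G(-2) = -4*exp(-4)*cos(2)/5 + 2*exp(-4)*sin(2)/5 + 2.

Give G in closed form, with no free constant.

G(w) = -2*exp(2*w)*sin(w)/5 - 4*exp(2*w)*cos(w)/5 + 2

Whatever form G(w) takes, its d/dw must return the stated G'(w).
A general antiderivative is -2*exp(2*w)*sin(w)/5 - 4*exp(2*w)*cos(w)/5 + C.
The condition gives C = -4*exp(-4)*cos(2)/5 + 2*exp(-4)*sin(2)/5 + 2 - (-4*exp(-4)*cos(2)/5 + 2*exp(-4)*sin(2)/5) = 2.
So G(w) = -2*exp(2*w)*sin(w)/5 - 4*exp(2*w)*cos(w)/5 + 2.
Check: d/dw[-2*exp(2*w)*sin(w)/5 - 4*exp(2*w)*cos(w)/5 + 2] = -2*exp(2*w)*cos(w) = G'(w).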